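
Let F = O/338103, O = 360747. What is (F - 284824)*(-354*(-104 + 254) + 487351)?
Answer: -4646461001974375/37567 ≈ -1.2368e+11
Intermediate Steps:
F = 40083/37567 (F = 360747/338103 = 360747*(1/338103) = 40083/37567 ≈ 1.0670)
(F - 284824)*(-354*(-104 + 254) + 487351) = (40083/37567 - 284824)*(-354*(-104 + 254) + 487351) = -10699943125*(-354*150 + 487351)/37567 = -10699943125*(-53100 + 487351)/37567 = -10699943125/37567*434251 = -4646461001974375/37567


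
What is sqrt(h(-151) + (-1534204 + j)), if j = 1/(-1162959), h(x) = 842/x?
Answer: I*sqrt(47311573454735651381985)/175606809 ≈ 1238.6*I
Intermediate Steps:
j = -1/1162959 ≈ -8.5988e-7
sqrt(h(-151) + (-1534204 + j)) = sqrt(842/(-151) + (-1534204 - 1/1162959)) = sqrt(842*(-1/151) - 1784216349637/1162959) = sqrt(-842/151 - 1784216349637/1162959) = sqrt(-269417648006665/175606809) = I*sqrt(47311573454735651381985)/175606809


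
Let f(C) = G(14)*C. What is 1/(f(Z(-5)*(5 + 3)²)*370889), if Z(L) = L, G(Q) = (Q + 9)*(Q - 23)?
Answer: 1/24567687360 ≈ 4.0704e-11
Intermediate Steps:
G(Q) = (-23 + Q)*(9 + Q) (G(Q) = (9 + Q)*(-23 + Q) = (-23 + Q)*(9 + Q))
f(C) = -207*C (f(C) = (-207 + 14² - 14*14)*C = (-207 + 196 - 196)*C = -207*C)
1/(f(Z(-5)*(5 + 3)²)*370889) = 1/(-(-1035)*(5 + 3)²*370889) = (1/370889)/(-(-1035)*8²) = (1/370889)/(-(-1035)*64) = (1/370889)/(-207*(-320)) = (1/370889)/66240 = (1/66240)*(1/370889) = 1/24567687360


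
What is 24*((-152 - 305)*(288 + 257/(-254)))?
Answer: -399756180/127 ≈ -3.1477e+6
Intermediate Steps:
24*((-152 - 305)*(288 + 257/(-254))) = 24*(-457*(288 + 257*(-1/254))) = 24*(-457*(288 - 257/254)) = 24*(-457*72895/254) = 24*(-33313015/254) = -399756180/127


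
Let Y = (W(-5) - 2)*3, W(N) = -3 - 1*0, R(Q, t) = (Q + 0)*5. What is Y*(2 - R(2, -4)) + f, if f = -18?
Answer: 102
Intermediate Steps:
R(Q, t) = 5*Q (R(Q, t) = Q*5 = 5*Q)
W(N) = -3 (W(N) = -3 + 0 = -3)
Y = -15 (Y = (-3 - 2)*3 = -5*3 = -15)
Y*(2 - R(2, -4)) + f = -15*(2 - 5*2) - 18 = -15*(2 - 1*10) - 18 = -15*(2 - 10) - 18 = -15*(-8) - 18 = 120 - 18 = 102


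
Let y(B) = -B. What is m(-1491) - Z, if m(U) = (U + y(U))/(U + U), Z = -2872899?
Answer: 2872899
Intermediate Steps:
m(U) = 0 (m(U) = (U - U)/(U + U) = 0/((2*U)) = 0*(1/(2*U)) = 0)
m(-1491) - Z = 0 - 1*(-2872899) = 0 + 2872899 = 2872899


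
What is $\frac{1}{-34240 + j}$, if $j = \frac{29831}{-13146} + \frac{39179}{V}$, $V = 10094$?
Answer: $- \frac{677019}{23180039065} \approx -2.9207 \cdot 10^{-5}$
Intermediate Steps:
$j = \frac{1091495}{677019}$ ($j = \frac{29831}{-13146} + \frac{39179}{10094} = 29831 \left(- \frac{1}{13146}\right) + 39179 \cdot \frac{1}{10094} = - \frac{29831}{13146} + \frac{5597}{1442} = \frac{1091495}{677019} \approx 1.6122$)
$\frac{1}{-34240 + j} = \frac{1}{-34240 + \frac{1091495}{677019}} = \frac{1}{- \frac{23180039065}{677019}} = - \frac{677019}{23180039065}$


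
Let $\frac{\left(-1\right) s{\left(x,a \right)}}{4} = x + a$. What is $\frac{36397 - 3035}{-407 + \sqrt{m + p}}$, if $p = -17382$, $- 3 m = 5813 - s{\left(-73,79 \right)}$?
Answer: $- \frac{20367501}{277465} - \frac{16681 i \sqrt{173949}}{277465} \approx -73.406 - 25.074 i$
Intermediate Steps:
$s{\left(x,a \right)} = - 4 a - 4 x$ ($s{\left(x,a \right)} = - 4 \left(x + a\right) = - 4 \left(a + x\right) = - 4 a - 4 x$)
$m = - \frac{5837}{3}$ ($m = - \frac{5813 - \left(\left(-4\right) 79 - -292\right)}{3} = - \frac{5813 - \left(-316 + 292\right)}{3} = - \frac{5813 - -24}{3} = - \frac{5813 + 24}{3} = \left(- \frac{1}{3}\right) 5837 = - \frac{5837}{3} \approx -1945.7$)
$\frac{36397 - 3035}{-407 + \sqrt{m + p}} = \frac{36397 - 3035}{-407 + \sqrt{- \frac{5837}{3} - 17382}} = \frac{33362}{-407 + \sqrt{- \frac{57983}{3}}} = \frac{33362}{-407 + \frac{i \sqrt{173949}}{3}}$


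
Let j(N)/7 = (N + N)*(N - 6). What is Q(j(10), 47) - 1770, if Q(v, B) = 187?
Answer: -1583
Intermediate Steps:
j(N) = 14*N*(-6 + N) (j(N) = 7*((N + N)*(N - 6)) = 7*((2*N)*(-6 + N)) = 7*(2*N*(-6 + N)) = 14*N*(-6 + N))
Q(j(10), 47) - 1770 = 187 - 1770 = -1583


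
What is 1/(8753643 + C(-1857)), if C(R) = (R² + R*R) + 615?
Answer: 1/15651156 ≈ 6.3893e-8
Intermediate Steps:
C(R) = 615 + 2*R² (C(R) = (R² + R²) + 615 = 2*R² + 615 = 615 + 2*R²)
1/(8753643 + C(-1857)) = 1/(8753643 + (615 + 2*(-1857)²)) = 1/(8753643 + (615 + 2*3448449)) = 1/(8753643 + (615 + 6896898)) = 1/(8753643 + 6897513) = 1/15651156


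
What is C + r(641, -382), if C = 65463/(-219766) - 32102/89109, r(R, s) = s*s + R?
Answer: 2870188339452511/19583128494 ≈ 1.4656e+5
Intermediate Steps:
r(R, s) = R + s² (r(R, s) = s² + R = R + s²)
C = -12888270599/19583128494 (C = 65463*(-1/219766) - 32102*1/89109 = -65463/219766 - 32102/89109 = -12888270599/19583128494 ≈ -0.65813)
C + r(641, -382) = -12888270599/19583128494 + (641 + (-382)²) = -12888270599/19583128494 + (641 + 145924) = -12888270599/19583128494 + 146565 = 2870188339452511/19583128494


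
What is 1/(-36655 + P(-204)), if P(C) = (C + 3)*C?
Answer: 1/4349 ≈ 0.00022994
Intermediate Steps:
P(C) = C*(3 + C) (P(C) = (3 + C)*C = C*(3 + C))
1/(-36655 + P(-204)) = 1/(-36655 - 204*(3 - 204)) = 1/(-36655 - 204*(-201)) = 1/(-36655 + 41004) = 1/4349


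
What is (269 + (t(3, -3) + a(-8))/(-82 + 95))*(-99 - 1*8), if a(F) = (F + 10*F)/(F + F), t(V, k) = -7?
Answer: -748037/26 ≈ -28771.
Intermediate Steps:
a(F) = 11/2 (a(F) = (11*F)/((2*F)) = (11*F)*(1/(2*F)) = 11/2)
(269 + (t(3, -3) + a(-8))/(-82 + 95))*(-99 - 1*8) = (269 + (-7 + 11/2)/(-82 + 95))*(-99 - 1*8) = (269 - 3/2/13)*(-99 - 8) = (269 - 3/2*1/13)*(-107) = (269 - 3/26)*(-107) = (6991/26)*(-107) = -748037/26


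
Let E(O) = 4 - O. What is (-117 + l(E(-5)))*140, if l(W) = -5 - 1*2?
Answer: -17360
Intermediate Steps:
l(W) = -7 (l(W) = -5 - 2 = -7)
(-117 + l(E(-5)))*140 = (-117 - 7)*140 = -124*140 = -17360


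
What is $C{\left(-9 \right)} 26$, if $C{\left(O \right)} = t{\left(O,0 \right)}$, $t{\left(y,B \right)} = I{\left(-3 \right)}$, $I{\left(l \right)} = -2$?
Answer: $-52$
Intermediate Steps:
$t{\left(y,B \right)} = -2$
$C{\left(O \right)} = -2$
$C{\left(-9 \right)} 26 = \left(-2\right) 26 = -52$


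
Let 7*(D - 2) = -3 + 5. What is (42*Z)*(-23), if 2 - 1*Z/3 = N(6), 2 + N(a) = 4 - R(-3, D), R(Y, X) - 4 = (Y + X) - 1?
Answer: -6624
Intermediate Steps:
D = 16/7 (D = 2 + (-3 + 5)/7 = 2 + (1/7)*2 = 2 + 2/7 = 16/7 ≈ 2.2857)
R(Y, X) = 3 + X + Y (R(Y, X) = 4 + ((Y + X) - 1) = 4 + ((X + Y) - 1) = 4 + (-1 + X + Y) = 3 + X + Y)
N(a) = -2/7 (N(a) = -2 + (4 - (3 + 16/7 - 3)) = -2 + (4 - 1*16/7) = -2 + (4 - 16/7) = -2 + 12/7 = -2/7)
Z = 48/7 (Z = 6 - 3*(-2/7) = 6 + 6/7 = 48/7 ≈ 6.8571)
(42*Z)*(-23) = (42*(48/7))*(-23) = 288*(-23) = -6624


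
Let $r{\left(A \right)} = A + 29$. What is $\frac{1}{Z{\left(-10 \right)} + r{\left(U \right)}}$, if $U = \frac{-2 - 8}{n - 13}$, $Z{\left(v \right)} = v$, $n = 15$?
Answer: $\frac{1}{14} \approx 0.071429$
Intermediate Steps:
$U = -5$ ($U = \frac{-2 - 8}{15 - 13} = - \frac{10}{2} = \left(-10\right) \frac{1}{2} = -5$)
$r{\left(A \right)} = 29 + A$
$\frac{1}{Z{\left(-10 \right)} + r{\left(U \right)}} = \frac{1}{-10 + \left(29 - 5\right)} = \frac{1}{-10 + 24} = \frac{1}{14}$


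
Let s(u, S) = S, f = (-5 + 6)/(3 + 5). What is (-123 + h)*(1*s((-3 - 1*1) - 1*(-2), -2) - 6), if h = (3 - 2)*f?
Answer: 983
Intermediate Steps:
f = ⅛ (f = 1/8 = 1*(⅛) = ⅛ ≈ 0.12500)
h = ⅛ (h = (3 - 2)*(⅛) = 1*(⅛) = ⅛ ≈ 0.12500)
(-123 + h)*(1*s((-3 - 1*1) - 1*(-2), -2) - 6) = (-123 + ⅛)*(1*(-2) - 6) = -983*(-2 - 6)/8 = -983/8*(-8) = 983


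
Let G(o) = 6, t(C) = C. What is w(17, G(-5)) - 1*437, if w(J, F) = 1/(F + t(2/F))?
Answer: -8300/19 ≈ -436.84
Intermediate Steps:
w(J, F) = 1/(F + 2/F)
w(17, G(-5)) - 1*437 = 6/(2 + 6²) - 1*437 = 6/(2 + 36) - 437 = 6/38 - 437 = 6*(1/38) - 437 = 3/19 - 437 = -8300/19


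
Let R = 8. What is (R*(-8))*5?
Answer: -320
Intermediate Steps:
(R*(-8))*5 = (8*(-8))*5 = -64*5 = -320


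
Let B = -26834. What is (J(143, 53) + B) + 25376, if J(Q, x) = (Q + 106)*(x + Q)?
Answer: 47346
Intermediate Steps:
J(Q, x) = (106 + Q)*(Q + x)
(J(143, 53) + B) + 25376 = ((143² + 106*143 + 106*53 + 143*53) - 26834) + 25376 = ((20449 + 15158 + 5618 + 7579) - 26834) + 25376 = (48804 - 26834) + 25376 = 21970 + 25376 = 47346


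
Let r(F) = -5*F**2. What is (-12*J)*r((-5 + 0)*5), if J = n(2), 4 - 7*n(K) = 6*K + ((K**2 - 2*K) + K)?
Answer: -375000/7 ≈ -53571.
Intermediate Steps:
n(K) = 4/7 - 5*K/7 - K**2/7 (n(K) = 4/7 - (6*K + ((K**2 - 2*K) + K))/7 = 4/7 - (6*K + (K**2 - K))/7 = 4/7 - (K**2 + 5*K)/7 = 4/7 + (-5*K/7 - K**2/7) = 4/7 - 5*K/7 - K**2/7)
J = -10/7 (J = 4/7 - 5/7*2 - 1/7*2**2 = 4/7 - 10/7 - 1/7*4 = 4/7 - 10/7 - 4/7 = -10/7 ≈ -1.4286)
(-12*J)*r((-5 + 0)*5) = (-12*(-10/7))*(-5*25*(-5 + 0)**2) = 120*(-5*(-5*5)**2)/7 = 120*(-5*(-25)**2)/7 = 120*(-5*625)/7 = (120/7)*(-3125) = -375000/7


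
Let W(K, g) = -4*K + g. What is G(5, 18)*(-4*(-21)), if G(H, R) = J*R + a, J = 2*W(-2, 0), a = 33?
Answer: 26964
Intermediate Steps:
W(K, g) = g - 4*K
J = 16 (J = 2*(0 - 4*(-2)) = 2*(0 + 8) = 2*8 = 16)
G(H, R) = 33 + 16*R (G(H, R) = 16*R + 33 = 33 + 16*R)
G(5, 18)*(-4*(-21)) = (33 + 16*18)*(-4*(-21)) = (33 + 288)*84 = 321*84 = 26964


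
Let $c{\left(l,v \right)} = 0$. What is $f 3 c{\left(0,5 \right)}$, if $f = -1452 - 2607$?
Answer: $0$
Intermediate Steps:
$f = -4059$
$f 3 c{\left(0,5 \right)} = - 4059 \cdot 3 \cdot 0 = \left(-4059\right) 0 = 0$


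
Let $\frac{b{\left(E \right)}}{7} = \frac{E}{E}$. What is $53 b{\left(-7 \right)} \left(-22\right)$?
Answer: $-8162$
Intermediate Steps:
$b{\left(E \right)} = 7$ ($b{\left(E \right)} = 7 \frac{E}{E} = 7 \cdot 1 = 7$)
$53 b{\left(-7 \right)} \left(-22\right) = 53 \cdot 7 \left(-22\right) = 371 \left(-22\right) = -8162$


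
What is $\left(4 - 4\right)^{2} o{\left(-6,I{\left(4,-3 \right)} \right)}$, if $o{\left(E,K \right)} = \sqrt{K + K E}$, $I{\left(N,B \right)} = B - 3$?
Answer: $0$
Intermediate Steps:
$I{\left(N,B \right)} = -3 + B$
$o{\left(E,K \right)} = \sqrt{K + E K}$
$\left(4 - 4\right)^{2} o{\left(-6,I{\left(4,-3 \right)} \right)} = \left(4 - 4\right)^{2} \sqrt{\left(-3 - 3\right) \left(1 - 6\right)} = 0^{2} \sqrt{\left(-6\right) \left(-5\right)} = 0 \sqrt{30} = 0$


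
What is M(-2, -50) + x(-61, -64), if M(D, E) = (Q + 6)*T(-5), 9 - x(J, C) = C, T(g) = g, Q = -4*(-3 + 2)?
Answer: 23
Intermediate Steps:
Q = 4 (Q = -4*(-1) = 4)
x(J, C) = 9 - C
M(D, E) = -50 (M(D, E) = (4 + 6)*(-5) = 10*(-5) = -50)
M(-2, -50) + x(-61, -64) = -50 + (9 - 1*(-64)) = -50 + (9 + 64) = -50 + 73 = 23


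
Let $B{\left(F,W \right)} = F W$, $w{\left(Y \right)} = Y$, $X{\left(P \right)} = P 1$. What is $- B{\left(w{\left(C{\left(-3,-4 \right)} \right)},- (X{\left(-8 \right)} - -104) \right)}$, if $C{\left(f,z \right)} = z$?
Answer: $-384$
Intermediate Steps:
$X{\left(P \right)} = P$
$- B{\left(w{\left(C{\left(-3,-4 \right)} \right)},- (X{\left(-8 \right)} - -104) \right)} = - \left(-4\right) \left(- (-8 - -104)\right) = - \left(-4\right) \left(- (-8 + 104)\right) = - \left(-4\right) \left(\left(-1\right) 96\right) = - \left(-4\right) \left(-96\right) = \left(-1\right) 384 = -384$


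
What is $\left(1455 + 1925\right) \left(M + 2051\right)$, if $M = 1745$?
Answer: $12830480$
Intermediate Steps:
$\left(1455 + 1925\right) \left(M + 2051\right) = \left(1455 + 1925\right) \left(1745 + 2051\right) = 3380 \cdot 3796 = 12830480$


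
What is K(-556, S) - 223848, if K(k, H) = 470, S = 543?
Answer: -223378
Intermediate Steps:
K(-556, S) - 223848 = 470 - 223848 = -223378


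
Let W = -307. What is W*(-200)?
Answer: 61400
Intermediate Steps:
W*(-200) = -307*(-200) = 61400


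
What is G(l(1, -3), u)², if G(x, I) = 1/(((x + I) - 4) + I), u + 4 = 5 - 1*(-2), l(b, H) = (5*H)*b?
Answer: 1/169 ≈ 0.0059172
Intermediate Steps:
l(b, H) = 5*H*b
u = 3 (u = -4 + (5 - 1*(-2)) = -4 + (5 + 2) = -4 + 7 = 3)
G(x, I) = 1/(-4 + x + 2*I) (G(x, I) = 1/(((I + x) - 4) + I) = 1/((-4 + I + x) + I) = 1/(-4 + x + 2*I))
G(l(1, -3), u)² = (1/(-4 + 5*(-3)*1 + 2*3))² = (1/(-4 - 15 + 6))² = (1/(-13))² = (-1/13)² = 1/169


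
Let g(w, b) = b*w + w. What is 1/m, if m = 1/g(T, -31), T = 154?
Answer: -4620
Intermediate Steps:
g(w, b) = w + b*w
m = -1/4620 (m = 1/(154*(1 - 31)) = 1/(154*(-30)) = 1/(-4620) = -1/4620 ≈ -0.00021645)
1/m = 1/(-1/4620) = -4620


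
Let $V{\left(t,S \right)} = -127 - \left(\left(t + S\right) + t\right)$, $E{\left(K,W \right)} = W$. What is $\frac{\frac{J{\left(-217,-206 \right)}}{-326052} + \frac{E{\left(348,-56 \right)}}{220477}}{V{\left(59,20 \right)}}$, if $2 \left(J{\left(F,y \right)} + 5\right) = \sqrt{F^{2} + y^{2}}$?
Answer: $\frac{17156527}{19050046203060} + \frac{\sqrt{3581}}{34561512} \approx 2.6321 \cdot 10^{-6}$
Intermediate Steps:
$V{\left(t,S \right)} = -127 - S - 2 t$ ($V{\left(t,S \right)} = -127 - \left(\left(S + t\right) + t\right) = -127 - \left(S + 2 t\right) = -127 - S - 2 t$)
$J{\left(F,y \right)} = -5 + \frac{\sqrt{F^{2} + y^{2}}}{2}$
$\frac{\frac{J{\left(-217,-206 \right)}}{-326052} + \frac{E{\left(348,-56 \right)}}{220477}}{V{\left(59,20 \right)}} = \frac{\frac{-5 + \frac{\sqrt{\left(-217\right)^{2} + \left(-206\right)^{2}}}{2}}{-326052} - \frac{56}{220477}}{-127 - 20 - 118} = \frac{\left(-5 + \frac{\sqrt{47089 + 42436}}{2}\right) \left(- \frac{1}{326052}\right) - \frac{56}{220477}}{-127 - 20 - 118} = \frac{\left(-5 + \frac{\sqrt{89525}}{2}\right) \left(- \frac{1}{326052}\right) - \frac{56}{220477}}{-265} = \left(\left(-5 + \frac{5 \sqrt{3581}}{2}\right) \left(- \frac{1}{326052}\right) - \frac{56}{220477}\right) \left(- \frac{1}{265}\right) = \left(\left(\frac{5}{326052} - \frac{5 \sqrt{3581}}{652104}\right) - \frac{56}{220477}\right) \left(- \frac{1}{265}\right) = \left(- \frac{17156527}{71886966804} - \frac{5 \sqrt{3581}}{652104}\right) \left(- \frac{1}{265}\right) = \frac{17156527}{19050046203060} + \frac{\sqrt{3581}}{34561512}$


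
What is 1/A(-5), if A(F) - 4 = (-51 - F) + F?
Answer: -1/47 ≈ -0.021277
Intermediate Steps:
A(F) = -47 (A(F) = 4 + ((-51 - F) + F) = 4 - 51 = -47)
1/A(-5) = 1/(-47) = -1/47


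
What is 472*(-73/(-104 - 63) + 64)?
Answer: 5079192/167 ≈ 30414.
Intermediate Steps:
472*(-73/(-104 - 63) + 64) = 472*(-73/(-167) + 64) = 472*(-73*(-1/167) + 64) = 472*(73/167 + 64) = 472*(10761/167) = 5079192/167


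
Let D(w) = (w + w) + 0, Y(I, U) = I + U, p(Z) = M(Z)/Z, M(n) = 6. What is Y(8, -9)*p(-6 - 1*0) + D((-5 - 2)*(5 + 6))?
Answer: -153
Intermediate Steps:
p(Z) = 6/Z
D(w) = 2*w (D(w) = 2*w + 0 = 2*w)
Y(8, -9)*p(-6 - 1*0) + D((-5 - 2)*(5 + 6)) = (8 - 9)*(6/(-6 - 1*0)) + 2*((-5 - 2)*(5 + 6)) = -6/(-6 + 0) + 2*(-7*11) = -6/(-6) + 2*(-77) = -6*(-1)/6 - 154 = -1*(-1) - 154 = 1 - 154 = -153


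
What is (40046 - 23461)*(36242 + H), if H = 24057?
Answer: 1000058915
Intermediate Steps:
(40046 - 23461)*(36242 + H) = (40046 - 23461)*(36242 + 24057) = 16585*60299 = 1000058915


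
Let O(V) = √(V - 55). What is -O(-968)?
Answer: -I*√1023 ≈ -31.984*I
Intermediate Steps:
O(V) = √(-55 + V)
-O(-968) = -√(-55 - 968) = -√(-1023) = -I*√1023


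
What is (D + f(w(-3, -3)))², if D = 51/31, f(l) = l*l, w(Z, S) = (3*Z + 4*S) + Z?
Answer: 320660649/961 ≈ 3.3367e+5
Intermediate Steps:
w(Z, S) = 4*S + 4*Z
f(l) = l²
D = 51/31 (D = 51*(1/31) = 51/31 ≈ 1.6452)
(D + f(w(-3, -3)))² = (51/31 + (4*(-3) + 4*(-3))²)² = (51/31 + (-12 - 12)²)² = (51/31 + (-24)²)² = (51/31 + 576)² = (17907/31)² = 320660649/961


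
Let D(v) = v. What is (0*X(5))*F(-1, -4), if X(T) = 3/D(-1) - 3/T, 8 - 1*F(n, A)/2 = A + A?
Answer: 0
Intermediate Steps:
F(n, A) = 16 - 4*A (F(n, A) = 16 - 2*(A + A) = 16 - 4*A)
X(T) = -3 - 3/T (X(T) = 3/(-1) - 3/T = 3*(-1) - 3/T = -3 - 3/T)
(0*X(5))*F(-1, -4) = (0*(-3 - 3/5))*(16 - 4*(-4)) = (0*(-3 - 3*⅕))*(16 + 16) = (0*(-3 - ⅗))*32 = (0*(-18/5))*32 = 0*32 = 0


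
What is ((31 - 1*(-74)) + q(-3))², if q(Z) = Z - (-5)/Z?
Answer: 90601/9 ≈ 10067.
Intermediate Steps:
q(Z) = Z + 5/Z
((31 - 1*(-74)) + q(-3))² = ((31 - 1*(-74)) + (-3 + 5/(-3)))² = ((31 + 74) + (-3 + 5*(-⅓)))² = (105 + (-3 - 5/3))² = (105 - 14/3)² = (301/3)² = 90601/9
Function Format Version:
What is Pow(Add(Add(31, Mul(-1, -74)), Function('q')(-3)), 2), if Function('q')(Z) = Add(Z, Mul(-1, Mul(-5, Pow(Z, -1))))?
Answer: Rational(90601, 9) ≈ 10067.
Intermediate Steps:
Function('q')(Z) = Add(Z, Mul(5, Pow(Z, -1)))
Pow(Add(Add(31, Mul(-1, -74)), Function('q')(-3)), 2) = Pow(Add(Add(31, Mul(-1, -74)), Add(-3, Mul(5, Pow(-3, -1)))), 2) = Pow(Add(Add(31, 74), Add(-3, Mul(5, Rational(-1, 3)))), 2) = Pow(Add(105, Add(-3, Rational(-5, 3))), 2) = Pow(Add(105, Rational(-14, 3)), 2) = Pow(Rational(301, 3), 2) = Rational(90601, 9)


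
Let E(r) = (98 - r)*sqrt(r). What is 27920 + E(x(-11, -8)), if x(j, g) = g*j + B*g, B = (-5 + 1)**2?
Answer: 27920 + 276*I*sqrt(10) ≈ 27920.0 + 872.79*I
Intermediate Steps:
B = 16 (B = (-4)**2 = 16)
x(j, g) = 16*g + g*j (x(j, g) = g*j + 16*g = 16*g + g*j)
E(r) = sqrt(r)*(98 - r)
27920 + E(x(-11, -8)) = 27920 + sqrt(-8*(16 - 11))*(98 - (-8)*(16 - 11)) = 27920 + sqrt(-8*5)*(98 - (-8)*5) = 27920 + sqrt(-40)*(98 - 1*(-40)) = 27920 + (2*I*sqrt(10))*(98 + 40) = 27920 + (2*I*sqrt(10))*138 = 27920 + 276*I*sqrt(10)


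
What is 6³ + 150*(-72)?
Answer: -10584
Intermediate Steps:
6³ + 150*(-72) = 216 - 10800 = -10584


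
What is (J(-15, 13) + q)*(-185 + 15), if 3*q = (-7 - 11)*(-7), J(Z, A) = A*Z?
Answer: 26010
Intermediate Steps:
q = 42 (q = ((-7 - 11)*(-7))/3 = (-18*(-7))/3 = (⅓)*126 = 42)
(J(-15, 13) + q)*(-185 + 15) = (13*(-15) + 42)*(-185 + 15) = (-195 + 42)*(-170) = -153*(-170) = 26010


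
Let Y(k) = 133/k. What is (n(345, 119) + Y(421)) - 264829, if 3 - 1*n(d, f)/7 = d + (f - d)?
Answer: -111834728/421 ≈ -2.6564e+5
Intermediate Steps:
n(d, f) = 21 - 7*f (n(d, f) = 21 - 7*(d + (f - d)) = 21 - 7*f)
(n(345, 119) + Y(421)) - 264829 = ((21 - 7*119) + 133/421) - 264829 = ((21 - 833) + 133*(1/421)) - 264829 = (-812 + 133/421) - 264829 = -341719/421 - 264829 = -111834728/421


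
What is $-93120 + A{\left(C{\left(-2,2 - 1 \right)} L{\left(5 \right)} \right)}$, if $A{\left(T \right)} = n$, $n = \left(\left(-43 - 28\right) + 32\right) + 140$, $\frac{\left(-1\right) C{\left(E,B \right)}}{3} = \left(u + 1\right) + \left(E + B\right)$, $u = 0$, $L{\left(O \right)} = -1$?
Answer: $-93019$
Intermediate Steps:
$C{\left(E,B \right)} = -3 - 3 B - 3 E$ ($C{\left(E,B \right)} = - 3 \left(\left(0 + 1\right) + \left(E + B\right)\right) = - 3 \left(1 + \left(B + E\right)\right) = - 3 \left(1 + B + E\right) = -3 - 3 B - 3 E$)
$n = 101$ ($n = \left(\left(-43 - 28\right) + 32\right) + 140 = \left(-71 + 32\right) + 140 = -39 + 140 = 101$)
$A{\left(T \right)} = 101$
$-93120 + A{\left(C{\left(-2,2 - 1 \right)} L{\left(5 \right)} \right)} = -93120 + 101 = -93019$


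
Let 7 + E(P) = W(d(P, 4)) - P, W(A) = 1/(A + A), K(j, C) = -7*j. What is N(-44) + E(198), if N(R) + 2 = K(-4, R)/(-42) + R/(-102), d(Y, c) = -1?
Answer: -7063/34 ≈ -207.74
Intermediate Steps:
W(A) = 1/(2*A)
N(R) = -8/3 - R/102 (N(R) = -2 + (-7*(-4)/(-42) + R/(-102)) = -2 + (28*(-1/42) + R*(-1/102)) = -2 + (-⅔ - R/102) = -8/3 - R/102)
E(P) = -15/2 - P (E(P) = -7 + ((½)/(-1) - P) = -7 + ((½)*(-1) - P) = -7 + (-½ - P) = -15/2 - P)
N(-44) + E(198) = (-8/3 - 1/102*(-44)) + (-15/2 - 1*198) = (-8/3 + 22/51) + (-15/2 - 198) = -38/17 - 411/2 = -7063/34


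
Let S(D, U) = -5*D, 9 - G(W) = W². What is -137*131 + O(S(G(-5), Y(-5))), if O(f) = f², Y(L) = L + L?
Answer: -11547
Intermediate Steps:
G(W) = 9 - W²
Y(L) = 2*L
-137*131 + O(S(G(-5), Y(-5))) = -137*131 + (-5*(9 - 1*(-5)²))² = -17947 + (-5*(9 - 1*25))² = -17947 + (-5*(9 - 25))² = -17947 + (-5*(-16))² = -17947 + 80² = -17947 + 6400 = -11547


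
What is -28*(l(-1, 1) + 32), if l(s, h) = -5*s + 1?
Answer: -1064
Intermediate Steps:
l(s, h) = 1 - 5*s
-28*(l(-1, 1) + 32) = -28*((1 - 5*(-1)) + 32) = -28*((1 + 5) + 32) = -28*(6 + 32) = -28*38 = -1064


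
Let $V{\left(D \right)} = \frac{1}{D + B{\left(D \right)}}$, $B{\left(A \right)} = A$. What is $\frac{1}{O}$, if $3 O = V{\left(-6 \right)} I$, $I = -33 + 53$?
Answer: $- \frac{9}{5} \approx -1.8$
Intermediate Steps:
$I = 20$
$V{\left(D \right)} = \frac{1}{2 D}$ ($V{\left(D \right)} = \frac{1}{D + D} = \frac{1}{2 D}$)
$O = - \frac{5}{9}$ ($O = \frac{\frac{1}{2 \left(-6\right)} 20}{3} = \frac{\frac{1}{2} \left(- \frac{1}{6}\right) 20}{3} = \frac{\left(- \frac{1}{12}\right) 20}{3} = \frac{1}{3} \left(- \frac{5}{3}\right) = - \frac{5}{9} \approx -0.55556$)
$\frac{1}{O} = \frac{1}{- \frac{5}{9}} = - \frac{9}{5}$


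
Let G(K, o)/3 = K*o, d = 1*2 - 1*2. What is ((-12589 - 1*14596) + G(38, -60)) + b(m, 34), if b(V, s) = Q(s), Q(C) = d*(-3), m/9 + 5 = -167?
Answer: -34025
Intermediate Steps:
d = 0 (d = 2 - 2 = 0)
m = -1548 (m = -45 + 9*(-167) = -45 - 1503 = -1548)
Q(C) = 0 (Q(C) = 0*(-3) = 0)
b(V, s) = 0
G(K, o) = 3*K*o (G(K, o) = 3*(K*o) = 3*K*o)
((-12589 - 1*14596) + G(38, -60)) + b(m, 34) = ((-12589 - 1*14596) + 3*38*(-60)) + 0 = ((-12589 - 14596) - 6840) + 0 = (-27185 - 6840) + 0 = -34025 + 0 = -34025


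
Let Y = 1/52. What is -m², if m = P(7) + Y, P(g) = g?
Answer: -133225/2704 ≈ -49.270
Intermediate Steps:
Y = 1/52 ≈ 0.019231
m = 365/52 (m = 7 + 1/52 = 365/52 ≈ 7.0192)
-m² = -(365/52)² = -1*133225/2704 = -133225/2704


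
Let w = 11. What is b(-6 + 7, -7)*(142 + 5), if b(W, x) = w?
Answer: 1617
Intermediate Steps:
b(W, x) = 11
b(-6 + 7, -7)*(142 + 5) = 11*(142 + 5) = 11*147 = 1617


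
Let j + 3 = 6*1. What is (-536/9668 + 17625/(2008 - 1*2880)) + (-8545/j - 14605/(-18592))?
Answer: -42140695870481/14694354528 ≈ -2867.8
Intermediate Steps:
j = 3 (j = -3 + 6*1 = -3 + 6 = 3)
(-536/9668 + 17625/(2008 - 1*2880)) + (-8545/j - 14605/(-18592)) = (-536/9668 + 17625/(2008 - 1*2880)) + (-8545/3 - 14605/(-18592)) = (-536*1/9668 + 17625/(2008 - 2880)) + (-8545*1/3 - 14605*(-1/18592)) = (-134/2417 + 17625/(-872)) + (-8545/3 + 14605/18592) = (-134/2417 + 17625*(-1/872)) - 158824825/55776 = (-134/2417 - 17625/872) - 158824825/55776 = -42716473/2107624 - 158824825/55776 = -42140695870481/14694354528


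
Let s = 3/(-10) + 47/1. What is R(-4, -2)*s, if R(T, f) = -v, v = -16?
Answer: 3736/5 ≈ 747.20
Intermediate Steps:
R(T, f) = 16 (R(T, f) = -1*(-16) = 16)
s = 467/10 (s = 3*(-⅒) + 47*1 = -3/10 + 47 = 467/10 ≈ 46.700)
R(-4, -2)*s = 16*(467/10) = 3736/5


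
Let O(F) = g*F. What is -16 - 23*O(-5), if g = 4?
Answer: 444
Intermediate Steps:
O(F) = 4*F
-16 - 23*O(-5) = -16 - 92*(-5) = -16 - 23*(-20) = -16 + 460 = 444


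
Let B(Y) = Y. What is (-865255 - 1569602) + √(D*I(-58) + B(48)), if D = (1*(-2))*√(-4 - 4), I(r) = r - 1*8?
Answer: -2434857 + 2*√(12 + 66*I*√2) ≈ -2.4348e+6 + 12.815*I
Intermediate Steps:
I(r) = -8 + r (I(r) = r - 8 = -8 + r)
D = -4*I*√2 ≈ -5.6569*I
(-865255 - 1569602) + √(D*I(-58) + B(48)) = (-865255 - 1569602) + √((-4*I*√2)*(-8 - 58) + 48) = -2434857 + √(-4*I*√2*(-66) + 48) = -2434857 + √(264*I*√2 + 48) = -2434857 + √(48 + 264*I*√2)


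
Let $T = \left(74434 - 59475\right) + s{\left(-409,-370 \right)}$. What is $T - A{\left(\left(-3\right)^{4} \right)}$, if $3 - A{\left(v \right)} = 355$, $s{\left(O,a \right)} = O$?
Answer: $14902$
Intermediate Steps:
$A{\left(v \right)} = -352$ ($A{\left(v \right)} = 3 - 355 = -352$)
$T = 14550$ ($T = \left(74434 - 59475\right) - 409 = 14959 - 409 = 14550$)
$T - A{\left(\left(-3\right)^{4} \right)} = 14550 - -352 = 14550 + 352 = 14902$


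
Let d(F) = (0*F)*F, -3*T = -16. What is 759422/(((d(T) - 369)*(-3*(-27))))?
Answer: -759422/29889 ≈ -25.408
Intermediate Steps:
T = 16/3 (T = -⅓*(-16) = 16/3 ≈ 5.3333)
d(F) = 0 (d(F) = 0*F = 0)
759422/(((d(T) - 369)*(-3*(-27)))) = 759422/(((0 - 369)*(-3*(-27)))) = 759422/((-369*81)) = 759422/(-29889) = 759422*(-1/29889) = -759422/29889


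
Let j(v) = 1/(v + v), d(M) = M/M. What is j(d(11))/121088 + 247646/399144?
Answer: 7496789605/12082887168 ≈ 0.62045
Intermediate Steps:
d(M) = 1
j(v) = 1/(2*v)
j(d(11))/121088 + 247646/399144 = ((½)/1)/121088 + 247646/399144 = ((½)*1)*(1/121088) + 247646*(1/399144) = (½)*(1/121088) + 123823/199572 = 1/242176 + 123823/199572 = 7496789605/12082887168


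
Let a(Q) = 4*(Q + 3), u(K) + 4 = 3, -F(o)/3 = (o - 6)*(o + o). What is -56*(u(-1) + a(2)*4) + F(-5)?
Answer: -4754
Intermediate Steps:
F(o) = -6*o*(-6 + o) (F(o) = -3*(o - 6)*(o + o) = -3*(-6 + o)*2*o = -6*o*(-6 + o))
u(K) = -1 (u(K) = -4 + 3 = -1)
a(Q) = 12 + 4*Q (a(Q) = 4*(3 + Q) = 12 + 4*Q)
-56*(u(-1) + a(2)*4) + F(-5) = -56*(-1 + (12 + 4*2)*4) + 6*(-5)*(6 - 1*(-5)) = -56*(-1 + (12 + 8)*4) + 6*(-5)*(6 + 5) = -56*(-1 + 20*4) + 6*(-5)*11 = -56*(-1 + 80) - 330 = -56*79 - 330 = -4424 - 330 = -4754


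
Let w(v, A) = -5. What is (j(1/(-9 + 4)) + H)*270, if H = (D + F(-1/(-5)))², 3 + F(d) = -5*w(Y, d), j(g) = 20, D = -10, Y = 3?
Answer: 44280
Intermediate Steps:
F(d) = 22 (F(d) = -3 - 5*(-5) = -3 + 25 = 22)
H = 144 (H = (-10 + 22)² = 12² = 144)
(j(1/(-9 + 4)) + H)*270 = (20 + 144)*270 = 164*270 = 44280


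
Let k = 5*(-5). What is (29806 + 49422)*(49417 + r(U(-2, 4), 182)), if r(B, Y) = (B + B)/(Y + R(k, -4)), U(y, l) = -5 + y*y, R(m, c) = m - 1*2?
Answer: 606857403324/155 ≈ 3.9152e+9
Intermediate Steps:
k = -25
R(m, c) = -2 + m (R(m, c) = m - 2 = -2 + m)
U(y, l) = -5 + y²
r(B, Y) = 2*B/(-27 + Y) (r(B, Y) = (B + B)/(Y + (-2 - 25)) = (2*B)/(Y - 27) = (2*B)/(-27 + Y) = 2*B/(-27 + Y))
(29806 + 49422)*(49417 + r(U(-2, 4), 182)) = (29806 + 49422)*(49417 + 2*(-5 + (-2)²)/(-27 + 182)) = 79228*(49417 + 2*(-5 + 4)/155) = 79228*(49417 + 2*(-1)*(1/155)) = 79228*(49417 - 2/155) = 79228*(7659633/155) = 606857403324/155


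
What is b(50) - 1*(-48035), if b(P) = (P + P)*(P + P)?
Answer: 58035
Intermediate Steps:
b(P) = 4*P² (b(P) = (2*P)*(2*P) = 4*P²)
b(50) - 1*(-48035) = 4*50² - 1*(-48035) = 4*2500 + 48035 = 10000 + 48035 = 58035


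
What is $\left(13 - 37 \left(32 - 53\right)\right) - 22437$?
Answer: $-21647$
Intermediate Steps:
$\left(13 - 37 \left(32 - 53\right)\right) - 22437 = \left(13 - -777\right) - 22437 = \left(13 + 777\right) - 22437 = 790 - 22437 = -21647$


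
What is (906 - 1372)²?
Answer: 217156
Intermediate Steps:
(906 - 1372)² = (-466)² = 217156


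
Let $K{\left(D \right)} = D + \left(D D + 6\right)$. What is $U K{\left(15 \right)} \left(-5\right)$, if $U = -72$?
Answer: $88560$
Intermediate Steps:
$K{\left(D \right)} = 6 + D + D^{2}$ ($K{\left(D \right)} = D + \left(D^{2} + 6\right) = D + \left(6 + D^{2}\right) = 6 + D + D^{2}$)
$U K{\left(15 \right)} \left(-5\right) = - 72 \left(6 + 15 + 15^{2}\right) \left(-5\right) = - 72 \left(6 + 15 + 225\right) \left(-5\right) = \left(-72\right) 246 \left(-5\right) = \left(-17712\right) \left(-5\right) = 88560$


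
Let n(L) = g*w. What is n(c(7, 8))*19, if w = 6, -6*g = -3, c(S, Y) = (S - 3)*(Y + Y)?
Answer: 57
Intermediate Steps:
c(S, Y) = 2*Y*(-3 + S) (c(S, Y) = (-3 + S)*(2*Y) = 2*Y*(-3 + S))
g = ½ (g = -⅙*(-3) = ½ ≈ 0.50000)
n(L) = 3 (n(L) = (½)*6 = 3)
n(c(7, 8))*19 = 3*19 = 57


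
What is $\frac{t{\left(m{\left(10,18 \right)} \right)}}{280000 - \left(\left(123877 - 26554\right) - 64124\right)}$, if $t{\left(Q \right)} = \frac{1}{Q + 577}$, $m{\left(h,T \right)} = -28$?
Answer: $\frac{1}{135493749} \approx 7.3804 \cdot 10^{-9}$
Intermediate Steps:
$t{\left(Q \right)} = \frac{1}{577 + Q}$
$\frac{t{\left(m{\left(10,18 \right)} \right)}}{280000 - \left(\left(123877 - 26554\right) - 64124\right)} = \frac{1}{\left(577 - 28\right) \left(280000 - \left(\left(123877 - 26554\right) - 64124\right)\right)} = \frac{1}{549 \left(280000 - \left(97323 - 64124\right)\right)} = \frac{1}{549 \left(280000 - 33199\right)} = \frac{1}{549 \cdot 246801} = \frac{1}{549} \cdot \frac{1}{246801} = \frac{1}{135493749}$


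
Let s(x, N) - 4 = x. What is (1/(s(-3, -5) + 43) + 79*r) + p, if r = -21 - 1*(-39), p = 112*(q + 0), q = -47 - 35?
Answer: -341527/44 ≈ -7762.0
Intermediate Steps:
q = -82
s(x, N) = 4 + x
p = -9184 (p = 112*(-82 + 0) = 112*(-82) = -9184)
r = 18 (r = -21 + 39 = 18)
(1/(s(-3, -5) + 43) + 79*r) + p = (1/((4 - 3) + 43) + 79*18) - 9184 = (1/(1 + 43) + 1422) - 9184 = (1/44 + 1422) - 9184 = 62569/44 - 9184 = -341527/44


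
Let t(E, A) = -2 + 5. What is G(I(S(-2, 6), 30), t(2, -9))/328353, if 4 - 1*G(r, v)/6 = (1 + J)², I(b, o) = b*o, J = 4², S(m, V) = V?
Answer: -570/109451 ≈ -0.0052078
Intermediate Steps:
t(E, A) = 3
J = 16
G(r, v) = -1710 (G(r, v) = 24 - 6*(1 + 16)² = 24 - 6*17² = 24 - 6*289 = 24 - 1734 = -1710)
G(I(S(-2, 6), 30), t(2, -9))/328353 = -1710/328353 = -1710*1/328353 = -570/109451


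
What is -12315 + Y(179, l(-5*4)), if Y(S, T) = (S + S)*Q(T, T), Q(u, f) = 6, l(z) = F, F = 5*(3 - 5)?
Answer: -10167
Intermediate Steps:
F = -10 (F = 5*(-2) = -10)
l(z) = -10
Y(S, T) = 12*S (Y(S, T) = (S + S)*6 = (2*S)*6 = 12*S)
-12315 + Y(179, l(-5*4)) = -12315 + 12*179 = -12315 + 2148 = -10167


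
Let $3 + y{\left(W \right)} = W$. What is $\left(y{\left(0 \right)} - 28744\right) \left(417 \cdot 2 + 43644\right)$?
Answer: $-1278609066$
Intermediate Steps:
$y{\left(W \right)} = -3 + W$
$\left(y{\left(0 \right)} - 28744\right) \left(417 \cdot 2 + 43644\right) = \left(\left(-3 + 0\right) - 28744\right) \left(417 \cdot 2 + 43644\right) = \left(-3 - 28744\right) \left(834 + 43644\right) = \left(-28747\right) 44478 = -1278609066$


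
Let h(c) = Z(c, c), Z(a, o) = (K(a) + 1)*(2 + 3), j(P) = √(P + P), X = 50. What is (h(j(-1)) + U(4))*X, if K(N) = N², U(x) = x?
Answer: -50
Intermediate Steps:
j(P) = √2*√P (j(P) = √(2*P) = √2*√P)
Z(a, o) = 5 + 5*a² (Z(a, o) = (a² + 1)*(2 + 3) = (1 + a²)*5 = 5 + 5*a²)
h(c) = 5 + 5*c²
(h(j(-1)) + U(4))*X = ((5 + 5*(√2*√(-1))²) + 4)*50 = ((5 + 5*(√2*I)²) + 4)*50 = ((5 + 5*(I*√2)²) + 4)*50 = ((5 + 5*(-2)) + 4)*50 = ((5 - 10) + 4)*50 = (-5 + 4)*50 = -1*50 = -50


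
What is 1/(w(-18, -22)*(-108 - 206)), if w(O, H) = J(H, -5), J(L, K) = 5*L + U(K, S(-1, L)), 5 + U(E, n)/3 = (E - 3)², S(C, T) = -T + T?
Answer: -1/21038 ≈ -4.7533e-5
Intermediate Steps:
S(C, T) = 0
U(E, n) = -15 + 3*(-3 + E)² (U(E, n) = -15 + 3*(E - 3)² = -15 + 3*(-3 + E)²)
J(L, K) = -15 + 3*(-3 + K)² + 5*L (J(L, K) = 5*L + (-15 + 3*(-3 + K)²) = -15 + 3*(-3 + K)² + 5*L)
w(O, H) = 177 + 5*H (w(O, H) = -15 + 3*(-3 - 5)² + 5*H = -15 + 3*(-8)² + 5*H = -15 + 3*64 + 5*H = -15 + 192 + 5*H = 177 + 5*H)
1/(w(-18, -22)*(-108 - 206)) = 1/((177 + 5*(-22))*(-108 - 206)) = 1/((177 - 110)*(-314)) = 1/(67*(-314)) = 1/(-21038) = -1/21038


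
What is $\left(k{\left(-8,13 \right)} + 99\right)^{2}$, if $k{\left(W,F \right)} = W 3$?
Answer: $5625$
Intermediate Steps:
$k{\left(W,F \right)} = 3 W$
$\left(k{\left(-8,13 \right)} + 99\right)^{2} = \left(3 \left(-8\right) + 99\right)^{2} = \left(-24 + 99\right)^{2} = 75^{2} = 5625$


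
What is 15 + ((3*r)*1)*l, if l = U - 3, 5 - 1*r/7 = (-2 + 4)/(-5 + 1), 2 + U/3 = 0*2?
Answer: -2049/2 ≈ -1024.5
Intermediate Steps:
U = -6 (U = -6 + 3*(0*2) = -6 + 3*0 = -6 + 0 = -6)
r = 77/2 (r = 35 - 7*(-2 + 4)/(-5 + 1) = 35 - 14/(-4) = 35 - 14*(-1)/4 = 35 - 7*(-½) = 35 + 7/2 = 77/2 ≈ 38.500)
l = -9 (l = -6 - 3 = -9)
15 + ((3*r)*1)*l = 15 + ((3*(77/2))*1)*(-9) = 15 + ((231/2)*1)*(-9) = 15 + (231/2)*(-9) = 15 - 2079/2 = -2049/2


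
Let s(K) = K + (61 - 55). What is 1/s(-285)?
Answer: -1/279 ≈ -0.0035842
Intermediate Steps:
s(K) = 6 + K (s(K) = K + 6 = 6 + K)
1/s(-285) = 1/(6 - 285) = 1/(-279) = -1/279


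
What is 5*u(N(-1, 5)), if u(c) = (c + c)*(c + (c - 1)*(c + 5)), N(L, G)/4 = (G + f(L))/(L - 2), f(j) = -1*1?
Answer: 4640/27 ≈ 171.85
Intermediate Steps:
f(j) = -1
N(L, G) = 4*(-1 + G)/(-2 + L) (N(L, G) = 4*((G - 1)/(L - 2)) = 4*((-1 + G)/(-2 + L)) = 4*(-1 + G)/(-2 + L))
u(c) = 2*c*(c + (-1 + c)*(5 + c)) (u(c) = (2*c)*(c + (-1 + c)*(5 + c)) = 2*c*(c + (-1 + c)*(5 + c)))
5*u(N(-1, 5)) = 5*(2*(4*(-1 + 5)/(-2 - 1))*(-5 + (4*(-1 + 5)/(-2 - 1))² + 5*(4*(-1 + 5)/(-2 - 1)))) = 5*(2*(4*4/(-3))*(-5 + (4*4/(-3))² + 5*(4*4/(-3)))) = 5*(2*(4*(-⅓)*4)*(-5 + (4*(-⅓)*4)² + 5*(4*(-⅓)*4))) = 5*(2*(-16/3)*(-5 + (-16/3)² + 5*(-16/3))) = 5*(2*(-16/3)*(-5 + 256/9 - 80/3)) = 5*(2*(-16/3)*(-29/9)) = 5*(928/27) = 4640/27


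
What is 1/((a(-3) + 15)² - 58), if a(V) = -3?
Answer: 1/86 ≈ 0.011628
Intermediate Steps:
1/((a(-3) + 15)² - 58) = 1/((-3 + 15)² - 58) = 1/(12² - 58) = 1/(144 - 58) = 1/86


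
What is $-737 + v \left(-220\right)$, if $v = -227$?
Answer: $49203$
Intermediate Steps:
$-737 + v \left(-220\right) = -737 - -49940 = -737 + 49940 = 49203$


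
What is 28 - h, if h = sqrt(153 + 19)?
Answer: 28 - 2*sqrt(43) ≈ 14.885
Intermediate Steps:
h = 2*sqrt(43) (h = sqrt(172) = 2*sqrt(43) ≈ 13.115)
28 - h = 28 - 2*sqrt(43)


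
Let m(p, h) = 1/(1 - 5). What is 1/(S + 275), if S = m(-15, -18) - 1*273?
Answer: 4/7 ≈ 0.57143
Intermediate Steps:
m(p, h) = -¼ (m(p, h) = 1/(-4) = -¼)
S = -1093/4 (S = -¼ - 1*273 = -¼ - 273 = -1093/4 ≈ -273.25)
1/(S + 275) = 1/(-1093/4 + 275) = 1/(7/4) = 4/7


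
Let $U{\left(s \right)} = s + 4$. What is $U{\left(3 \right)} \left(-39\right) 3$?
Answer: $-819$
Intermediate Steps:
$U{\left(s \right)} = 4 + s$
$U{\left(3 \right)} \left(-39\right) 3 = \left(4 + 3\right) \left(-39\right) 3 = 7 \left(-39\right) 3 = \left(-273\right) 3 = -819$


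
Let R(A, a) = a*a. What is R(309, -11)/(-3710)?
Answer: -121/3710 ≈ -0.032615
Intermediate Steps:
R(A, a) = a²
R(309, -11)/(-3710) = (-11)²/(-3710) = 121*(-1/3710) = -121/3710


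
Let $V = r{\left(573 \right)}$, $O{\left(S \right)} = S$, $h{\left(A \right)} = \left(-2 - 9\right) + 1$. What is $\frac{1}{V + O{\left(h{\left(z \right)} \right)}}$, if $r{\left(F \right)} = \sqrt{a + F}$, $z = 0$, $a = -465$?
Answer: $\frac{5}{4} + \frac{3 \sqrt{3}}{4} \approx 2.549$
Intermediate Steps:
$r{\left(F \right)} = \sqrt{-465 + F}$
$h{\left(A \right)} = -10$ ($h{\left(A \right)} = -11 + 1 = -10$)
$V = 6 \sqrt{3}$ ($V = \sqrt{-465 + 573} = \sqrt{108} = 6 \sqrt{3} \approx 10.392$)
$\frac{1}{V + O{\left(h{\left(z \right)} \right)}} = \frac{1}{6 \sqrt{3} - 10} = \frac{1}{-10 + 6 \sqrt{3}}$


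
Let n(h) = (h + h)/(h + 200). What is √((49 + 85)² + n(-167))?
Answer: 7*√398838/33 ≈ 133.96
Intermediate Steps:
n(h) = 2*h/(200 + h) (n(h) = (2*h)/(200 + h) = 2*h/(200 + h))
√((49 + 85)² + n(-167)) = √((49 + 85)² + 2*(-167)/(200 - 167)) = √(134² + 2*(-167)/33) = √(17956 + 2*(-167)*(1/33)) = √(17956 - 334/33) = √(592214/33) = 7*√398838/33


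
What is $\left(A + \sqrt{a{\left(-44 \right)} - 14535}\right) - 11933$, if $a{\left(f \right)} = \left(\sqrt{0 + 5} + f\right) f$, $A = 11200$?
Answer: $-733 + i \sqrt{12599 + 44 \sqrt{5}} \approx -733.0 + 112.68 i$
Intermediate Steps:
$a{\left(f \right)} = f \left(f + \sqrt{5}\right)$ ($a{\left(f \right)} = \left(\sqrt{5} + f\right) f = \left(f + \sqrt{5}\right) f = f \left(f + \sqrt{5}\right)$)
$\left(A + \sqrt{a{\left(-44 \right)} - 14535}\right) - 11933 = \left(11200 + \sqrt{- 44 \left(-44 + \sqrt{5}\right) - 14535}\right) - 11933 = \left(11200 + \sqrt{\left(1936 - 44 \sqrt{5}\right) - 14535}\right) - 11933 = \left(11200 + \sqrt{-12599 - 44 \sqrt{5}}\right) - 11933 = -733 + \sqrt{-12599 - 44 \sqrt{5}}$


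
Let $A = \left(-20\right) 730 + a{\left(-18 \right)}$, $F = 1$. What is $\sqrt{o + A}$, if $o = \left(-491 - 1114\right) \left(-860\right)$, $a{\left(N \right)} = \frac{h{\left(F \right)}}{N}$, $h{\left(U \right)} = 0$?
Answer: $10 \sqrt{13657} \approx 1168.6$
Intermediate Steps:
$a{\left(N \right)} = 0$ ($a{\left(N \right)} = \frac{0}{N} = 0$)
$o = 1380300$ ($o = \left(-1605\right) \left(-860\right) = 1380300$)
$A = -14600$ ($A = \left(-20\right) 730 + 0 = -14600 + 0 = -14600$)
$\sqrt{o + A} = \sqrt{1380300 - 14600} = \sqrt{1365700} = 10 \sqrt{13657}$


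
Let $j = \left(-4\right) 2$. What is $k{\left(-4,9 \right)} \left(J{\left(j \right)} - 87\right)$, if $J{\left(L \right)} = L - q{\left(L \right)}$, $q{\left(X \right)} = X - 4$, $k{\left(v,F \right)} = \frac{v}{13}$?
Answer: $\frac{332}{13} \approx 25.538$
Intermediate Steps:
$k{\left(v,F \right)} = \frac{v}{13}$ ($k{\left(v,F \right)} = v \frac{1}{13} = \frac{v}{13}$)
$q{\left(X \right)} = -4 + X$
$j = -8$
$J{\left(L \right)} = 4$ ($J{\left(L \right)} = L - \left(-4 + L\right) = 4$)
$k{\left(-4,9 \right)} \left(J{\left(j \right)} - 87\right) = \frac{1}{13} \left(-4\right) \left(4 - 87\right) = \left(- \frac{4}{13}\right) \left(-83\right) = \frac{332}{13}$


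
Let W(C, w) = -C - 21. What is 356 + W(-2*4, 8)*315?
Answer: -3739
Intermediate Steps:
W(C, w) = -21 - C
356 + W(-2*4, 8)*315 = 356 + (-21 - (-2)*4)*315 = 356 + (-21 - 1*(-8))*315 = 356 + (-21 + 8)*315 = 356 - 13*315 = 356 - 4095 = -3739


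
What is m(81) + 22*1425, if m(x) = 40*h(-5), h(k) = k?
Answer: 31150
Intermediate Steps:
m(x) = -200 (m(x) = 40*(-5) = -200)
m(81) + 22*1425 = -200 + 22*1425 = -200 + 31350 = 31150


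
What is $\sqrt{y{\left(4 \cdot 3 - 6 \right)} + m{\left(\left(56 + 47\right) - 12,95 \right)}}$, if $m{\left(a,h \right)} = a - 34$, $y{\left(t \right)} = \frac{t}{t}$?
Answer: $\sqrt{58} \approx 7.6158$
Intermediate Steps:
$y{\left(t \right)} = 1$
$m{\left(a,h \right)} = -34 + a$
$\sqrt{y{\left(4 \cdot 3 - 6 \right)} + m{\left(\left(56 + 47\right) - 12,95 \right)}} = \sqrt{1 + \left(-34 + \left(\left(56 + 47\right) - 12\right)\right)} = \sqrt{1 + \left(-34 + \left(103 - 12\right)\right)} = \sqrt{1 + \left(-34 + 91\right)} = \sqrt{1 + 57} = \sqrt{58}$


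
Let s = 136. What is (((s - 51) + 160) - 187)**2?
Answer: 3364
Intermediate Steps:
(((s - 51) + 160) - 187)**2 = (((136 - 51) + 160) - 187)**2 = ((85 + 160) - 187)**2 = (245 - 187)**2 = 58**2 = 3364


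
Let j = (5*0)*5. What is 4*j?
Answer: 0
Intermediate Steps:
j = 0 (j = 0*5 = 0)
4*j = 4*0 = 0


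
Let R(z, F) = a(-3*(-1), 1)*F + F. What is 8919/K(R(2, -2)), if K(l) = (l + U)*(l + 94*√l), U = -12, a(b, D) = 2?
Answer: 991/17684 + 46577*I*√6/53052 ≈ 0.056039 + 2.1505*I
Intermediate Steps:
R(z, F) = 3*F (R(z, F) = 2*F + F = 3*F)
K(l) = (-12 + l)*(l + 94*√l) (K(l) = (l - 12)*(l + 94*√l) = (-12 + l)*(l + 94*√l))
8919/K(R(2, -2)) = 8919/((3*(-2))² - 1128*I*√6 - 36*(-2) + 94*(3*(-2))^(3/2)) = 8919/((-6)² - 1128*I*√6 - 12*(-6) + 94*(-6)^(3/2)) = 8919/(36 - 1128*I*√6 + 72 + 94*(-6*I*√6)) = 8919/(36 - 1128*I*√6 + 72 - 564*I*√6) = 8919/(108 - 1692*I*√6)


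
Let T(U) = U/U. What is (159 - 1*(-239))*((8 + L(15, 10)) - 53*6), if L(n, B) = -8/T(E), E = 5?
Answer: -126564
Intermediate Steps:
T(U) = 1
L(n, B) = -8 (L(n, B) = -8/1 = -8*1 = -8)
(159 - 1*(-239))*((8 + L(15, 10)) - 53*6) = (159 - 1*(-239))*((8 - 8) - 53*6) = (159 + 239)*(0 - 318) = 398*(-318) = -126564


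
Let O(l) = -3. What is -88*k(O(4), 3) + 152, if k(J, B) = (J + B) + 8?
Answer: -552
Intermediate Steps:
k(J, B) = 8 + B + J (k(J, B) = (B + J) + 8 = 8 + B + J)
-88*k(O(4), 3) + 152 = -88*(8 + 3 - 3) + 152 = -88*8 + 152 = -704 + 152 = -552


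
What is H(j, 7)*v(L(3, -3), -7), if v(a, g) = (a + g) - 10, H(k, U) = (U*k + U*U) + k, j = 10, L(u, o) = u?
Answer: -1806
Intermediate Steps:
H(k, U) = k + U² + U*k (H(k, U) = (U*k + U²) + k = (U² + U*k) + k = k + U² + U*k)
v(a, g) = -10 + a + g
H(j, 7)*v(L(3, -3), -7) = (10 + 7² + 7*10)*(-10 + 3 - 7) = (10 + 49 + 70)*(-14) = 129*(-14) = -1806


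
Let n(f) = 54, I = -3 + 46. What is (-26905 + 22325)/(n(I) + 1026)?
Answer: -229/54 ≈ -4.2407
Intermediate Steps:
I = 43
(-26905 + 22325)/(n(I) + 1026) = (-26905 + 22325)/(54 + 1026) = -4580/1080 = -4580*1/1080 = -229/54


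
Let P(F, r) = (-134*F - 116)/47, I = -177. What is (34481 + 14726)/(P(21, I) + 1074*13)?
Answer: 2312729/653284 ≈ 3.5402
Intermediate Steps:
P(F, r) = -116/47 - 134*F/47 (P(F, r) = (-116 - 134*F)*(1/47) = -116/47 - 134*F/47)
(34481 + 14726)/(P(21, I) + 1074*13) = (34481 + 14726)/((-116/47 - 134/47*21) + 1074*13) = 49207/((-116/47 - 2814/47) + 13962) = 49207/(-2930/47 + 13962) = 49207/(653284/47) = 49207*(47/653284) = 2312729/653284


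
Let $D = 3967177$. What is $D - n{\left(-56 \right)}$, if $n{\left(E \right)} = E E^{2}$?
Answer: $4142793$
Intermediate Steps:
$n{\left(E \right)} = E^{3}$
$D - n{\left(-56 \right)} = 3967177 - \left(-56\right)^{3} = 3967177 - -175616 = 3967177 + 175616 = 4142793$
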